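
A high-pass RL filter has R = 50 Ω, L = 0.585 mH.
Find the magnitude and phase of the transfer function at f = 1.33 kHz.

Step 1 — Angular frequency: ω = 2π·1330 = 8357 rad/s.
Step 2 — Transfer function: H(jω) = jωL/(R + jωL).
Step 3 — Numerator jωL = j·4.889; denominator R + jωL = 50 + j4.889.
Step 4 — H = 0.009469 + j0.09685.
Step 5 — Magnitude: |H| = 0.09731 (-20.2 dB); phase: φ = 84.4°.

|H| = 0.09731 (-20.2 dB), φ = 84.4°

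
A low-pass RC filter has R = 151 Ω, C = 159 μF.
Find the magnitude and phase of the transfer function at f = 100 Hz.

Step 1 — Angular frequency: ω = 2π·100 = 628.3 rad/s.
Step 2 — Transfer function: H(jω) = 1/(1 + jωRC).
Step 3 — Denominator: 1 + jωRC = 1 + j·628.3·151·0.000159 = 1 + j15.09.
Step 4 — H = 0.004375 - j0.066.
Step 5 — Magnitude: |H| = 0.06614 (-23.6 dB); phase: φ = -86.2°.

|H| = 0.06614 (-23.6 dB), φ = -86.2°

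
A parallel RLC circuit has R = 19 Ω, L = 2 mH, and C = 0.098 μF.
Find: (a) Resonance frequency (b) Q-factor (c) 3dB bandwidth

Step 1 — Resonance: ω₀ = 1/√(LC) = 1/√(0.002·9.8e-08) = 7.143e+04 rad/s.
Step 2 — f₀ = ω₀/(2π) = 1.137e+04 Hz.
Step 3 — Parallel Q: Q = R/(ω₀L) = 19/(7.143e+04·0.002) = 0.133.
Step 4 — Bandwidth: Δω = ω₀/Q = 5.371e+05 rad/s; BW = Δω/(2π) = 8.548e+04 Hz.

(a) f₀ = 1.137e+04 Hz  (b) Q = 0.133  (c) BW = 8.548e+04 Hz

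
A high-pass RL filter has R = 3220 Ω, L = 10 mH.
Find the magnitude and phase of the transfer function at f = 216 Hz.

Step 1 — Angular frequency: ω = 2π·216 = 1357 rad/s.
Step 2 — Transfer function: H(jω) = jωL/(R + jωL).
Step 3 — Numerator jωL = j·13.57; denominator R + jωL = 3220 + j13.57.
Step 4 — H = 1.776e-05 + j0.004215.
Step 5 — Magnitude: |H| = 0.004215 (-47.5 dB); phase: φ = 89.8°.

|H| = 0.004215 (-47.5 dB), φ = 89.8°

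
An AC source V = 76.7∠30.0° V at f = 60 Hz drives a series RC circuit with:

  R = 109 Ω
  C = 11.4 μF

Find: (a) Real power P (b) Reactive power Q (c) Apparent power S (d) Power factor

Step 1 — Angular frequency: ω = 2π·f = 2π·60 = 377 rad/s.
Step 2 — Component impedances:
  R: Z = R = 109 Ω
  C: Z = 1/(jωC) = -j/(ω·C) = 0 - j232.7 Ω
Step 3 — Series combination: Z_total = R + C = 109 - j232.7 Ω = 256.9∠-64.9° Ω.
Step 4 — Source phasor: V = 76.7∠30.0° V = 66.42 + j38.35 V.
Step 5 — Current: I = V / Z = -0.02549 + j0.2974 A = 0.2985∠94.9° A.
Step 6 — Complex power: S = V·I* = 9.712 - j20.73 VA.
Step 7 — Real power: P = Re(S) = 9.712 W.
Step 8 — Reactive power: Q = Im(S) = -20.73 VAR.
Step 9 — Apparent power: |S| = 22.9 VA.
Step 10 — Power factor: PF = P/|S| = 0.4242 (leading).

(a) P = 9.712 W  (b) Q = -20.73 VAR  (c) S = 22.9 VA  (d) PF = 0.4242 (leading)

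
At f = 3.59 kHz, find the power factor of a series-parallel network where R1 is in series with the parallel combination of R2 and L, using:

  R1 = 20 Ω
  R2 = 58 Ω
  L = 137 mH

Step 1 — Angular frequency: ω = 2π·f = 2π·3590 = 2.256e+04 rad/s.
Step 2 — Component impedances:
  R1: Z = R = 20 Ω
  R2: Z = R = 58 Ω
  L: Z = jωL = j·2.256e+04·0.137 = 0 + j3090 Ω
Step 3 — Parallel branch: R2 || L = 1/(1/R2 + 1/L) = 57.98 + j1.088 Ω.
Step 4 — Series with R1: Z_total = R1 + (R2 || L) = 77.98 + j1.088 Ω = 77.99∠0.8° Ω.
Step 5 — Power factor: PF = cos(φ) = Re(Z)/|Z| = 77.98/77.99 = 0.9999.
Step 6 — Type: Im(Z) = 1.088 ⇒ lagging (phase φ = 0.8°).

PF = 0.9999 (lagging, φ = 0.8°)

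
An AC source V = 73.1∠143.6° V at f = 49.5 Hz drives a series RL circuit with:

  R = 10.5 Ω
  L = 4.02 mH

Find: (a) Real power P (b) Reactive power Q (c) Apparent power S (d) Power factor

Step 1 — Angular frequency: ω = 2π·f = 2π·49.5 = 311 rad/s.
Step 2 — Component impedances:
  R: Z = R = 10.5 Ω
  L: Z = jωL = j·311·0.00402 = 0 + j1.25 Ω
Step 3 — Series combination: Z_total = R + L = 10.5 + j1.25 Ω = 10.57∠6.8° Ω.
Step 4 — Source phasor: V = 73.1∠143.6° V = -58.84 + j43.38 V.
Step 5 — Current: I = V / Z = -5.04 + j4.731 A = 6.913∠136.8° A.
Step 6 — Complex power: S = V·I* = 501.8 + j59.75 VA.
Step 7 — Real power: P = Re(S) = 501.8 W.
Step 8 — Reactive power: Q = Im(S) = 59.75 VAR.
Step 9 — Apparent power: |S| = 505.3 VA.
Step 10 — Power factor: PF = P/|S| = 0.993 (lagging).

(a) P = 501.8 W  (b) Q = 59.75 VAR  (c) S = 505.3 VA  (d) PF = 0.993 (lagging)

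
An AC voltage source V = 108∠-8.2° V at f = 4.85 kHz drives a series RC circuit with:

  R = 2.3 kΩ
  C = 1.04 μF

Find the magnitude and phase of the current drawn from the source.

Step 1 — Angular frequency: ω = 2π·f = 2π·4850 = 3.047e+04 rad/s.
Step 2 — Component impedances:
  R: Z = R = 2300 Ω
  C: Z = 1/(jωC) = -j/(ω·C) = 0 - j31.55 Ω
Step 3 — Series combination: Z_total = R + C = 2300 - j31.55 Ω = 2300∠-0.8° Ω.
Step 4 — Source phasor: V = 108∠-8.2° V = 106.9 - j15.4 V.
Step 5 — Ohm's law: I = V / Z_total = (106.9 - j15.4) / (2300 - j31.55) = 0.04656 - j0.006059 A.
Step 6 — Convert to polar: |I| = 0.04695 A, ∠I = -7.4°.

I = 0.04695∠-7.4° A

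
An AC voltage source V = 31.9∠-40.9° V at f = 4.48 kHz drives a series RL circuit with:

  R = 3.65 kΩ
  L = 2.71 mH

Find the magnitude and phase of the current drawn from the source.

Step 1 — Angular frequency: ω = 2π·f = 2π·4480 = 2.815e+04 rad/s.
Step 2 — Component impedances:
  R: Z = R = 3650 Ω
  L: Z = jωL = j·2.815e+04·0.00271 = 0 + j76.28 Ω
Step 3 — Series combination: Z_total = R + L = 3650 + j76.28 Ω = 3651∠1.2° Ω.
Step 4 — Source phasor: V = 31.9∠-40.9° V = 24.11 - j20.89 V.
Step 5 — Ohm's law: I = V / Z_total = (24.11 - j20.89) / (3650 + j76.28) = 0.006484 - j0.005858 A.
Step 6 — Convert to polar: |I| = 0.008738 A, ∠I = -42.1°.

I = 0.008738∠-42.1° A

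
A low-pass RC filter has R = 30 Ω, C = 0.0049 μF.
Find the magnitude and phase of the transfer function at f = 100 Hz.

Step 1 — Angular frequency: ω = 2π·100 = 628.3 rad/s.
Step 2 — Transfer function: H(jω) = 1/(1 + jωRC).
Step 3 — Denominator: 1 + jωRC = 1 + j·628.3·30·4.9e-09 = 1 + j9.236e-05.
Step 4 — H = 1 - j9.236e-05.
Step 5 — Magnitude: |H| = 1 (-0.0 dB); phase: φ = -0.0°.

|H| = 1 (-0.0 dB), φ = -0.0°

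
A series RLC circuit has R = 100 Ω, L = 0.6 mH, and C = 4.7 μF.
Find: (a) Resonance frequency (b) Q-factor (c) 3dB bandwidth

Step 1 — Resonance: ω₀ = 1/√(LC) = 1/√(0.0006·4.7e-06) = 1.883e+04 rad/s.
Step 2 — f₀ = ω₀/(2π) = 2997 Hz.
Step 3 — Series Q: Q = ω₀L/R = 1.883e+04·0.0006/100 = 0.113.
Step 4 — Bandwidth: Δω = ω₀/Q = 1.667e+05 rad/s; BW = Δω/(2π) = 2.653e+04 Hz.

(a) f₀ = 2997 Hz  (b) Q = 0.113  (c) BW = 2.653e+04 Hz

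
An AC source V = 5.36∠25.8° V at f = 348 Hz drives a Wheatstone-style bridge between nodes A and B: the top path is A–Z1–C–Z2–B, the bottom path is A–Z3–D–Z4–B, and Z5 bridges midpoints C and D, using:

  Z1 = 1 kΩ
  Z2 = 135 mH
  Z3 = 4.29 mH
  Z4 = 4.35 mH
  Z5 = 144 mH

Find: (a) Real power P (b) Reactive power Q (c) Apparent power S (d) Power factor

Step 1 — Angular frequency: ω = 2π·f = 2π·348 = 2187 rad/s.
Step 2 — Component impedances:
  Z1: Z = R = 1000 Ω
  Z2: Z = jωL = j·2187·0.135 = 0 + j295.2 Ω
  Z3: Z = jωL = j·2187·0.00429 = 0 + j9.38 Ω
  Z4: Z = jωL = j·2187·0.00435 = 0 + j9.511 Ω
  Z5: Z = jωL = j·2187·0.144 = 0 + j314.9 Ω
Step 3 — Bridge requires nodal analysis (the Z5 bridge couples midpoints C and D, so the two paths cannot be reduced to a simple series/parallel combination). Setting node B to ground and injecting 1 A at node A, the 3-node admittance system at A, C, D solves to V_A = Z_AB = 0.1967 + j18.71 Ω = 18.71∠89.4° Ω.
Step 4 — Source phasor: V = 5.36∠25.8° V = 4.826 + j2.333 V.
Step 5 — Current: I = V / Z = 0.1274 - j0.2565 A = 0.2864∠-63.6° A.
Step 6 — Complex power: S = V·I* = 0.01614 + j1.535 VA.
Step 7 — Real power: P = Re(S) = 0.01614 W.
Step 8 — Reactive power: Q = Im(S) = 1.535 VAR.
Step 9 — Apparent power: |S| = 1.535 VA.
Step 10 — Power factor: PF = P/|S| = 0.01051 (lagging).

(a) P = 0.01614 W  (b) Q = 1.535 VAR  (c) S = 1.535 VA  (d) PF = 0.01051 (lagging)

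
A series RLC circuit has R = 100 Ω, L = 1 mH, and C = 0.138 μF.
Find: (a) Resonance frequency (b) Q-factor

Step 1 — Resonance condition Im(Z)=0 gives ω₀ = 1/√(LC).
Step 2 — ω₀ = 1/√(0.001·1.38e-07) = 8.513e+04 rad/s.
Step 3 — f₀ = ω₀/(2π) = 1.355e+04 Hz.
Step 4 — Series Q: Q = ω₀L/R = 8.513e+04·0.001/100 = 0.8513.

(a) f₀ = 1.355e+04 Hz  (b) Q = 0.8513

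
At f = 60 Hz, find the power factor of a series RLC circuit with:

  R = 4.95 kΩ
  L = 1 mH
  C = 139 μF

Step 1 — Angular frequency: ω = 2π·f = 2π·60 = 377 rad/s.
Step 2 — Component impedances:
  R: Z = R = 4950 Ω
  L: Z = jωL = j·377·0.001 = 0 + j0.377 Ω
  C: Z = 1/(jωC) = -j/(ω·C) = 0 - j19.08 Ω
Step 3 — Series combination: Z_total = R + L + C = 4950 - j18.71 Ω = 4950∠-0.2° Ω.
Step 4 — Power factor: PF = cos(φ) = Re(Z)/|Z| = 4950/4950 = 1.
Step 5 — Type: Im(Z) = -18.71 ⇒ leading (phase φ = -0.2°).

PF = 1 (leading, φ = -0.2°)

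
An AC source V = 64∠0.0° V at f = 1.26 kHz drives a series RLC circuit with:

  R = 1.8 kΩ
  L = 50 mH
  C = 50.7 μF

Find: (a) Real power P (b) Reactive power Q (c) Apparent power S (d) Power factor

Step 1 — Angular frequency: ω = 2π·f = 2π·1260 = 7917 rad/s.
Step 2 — Component impedances:
  R: Z = R = 1800 Ω
  L: Z = jωL = j·7917·0.05 = 0 + j395.8 Ω
  C: Z = 1/(jωC) = -j/(ω·C) = 0 - j2.491 Ω
Step 3 — Series combination: Z_total = R + L + C = 1800 + j393.3 Ω = 1842∠12.3° Ω.
Step 4 — Source phasor: V = 64∠0.0° V = 64 V.
Step 5 — Current: I = V / Z = 0.03394 - j0.007416 A = 0.03474∠-12.3° A.
Step 6 — Complex power: S = V·I* = 2.172 + j0.4746 VA.
Step 7 — Real power: P = Re(S) = 2.172 W.
Step 8 — Reactive power: Q = Im(S) = 0.4746 VAR.
Step 9 — Apparent power: |S| = 2.223 VA.
Step 10 — Power factor: PF = P/|S| = 0.9769 (lagging).

(a) P = 2.172 W  (b) Q = 0.4746 VAR  (c) S = 2.223 VA  (d) PF = 0.9769 (lagging)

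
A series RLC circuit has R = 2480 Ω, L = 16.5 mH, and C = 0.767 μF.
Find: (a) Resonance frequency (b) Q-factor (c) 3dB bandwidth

Step 1 — Resonance: ω₀ = 1/√(LC) = 1/√(0.0165·7.67e-07) = 8889 rad/s.
Step 2 — f₀ = ω₀/(2π) = 1415 Hz.
Step 3 — Series Q: Q = ω₀L/R = 8889·0.0165/2480 = 0.05914.
Step 4 — Bandwidth: Δω = ω₀/Q = 1.503e+05 rad/s; BW = Δω/(2π) = 2.392e+04 Hz.

(a) f₀ = 1415 Hz  (b) Q = 0.05914  (c) BW = 2.392e+04 Hz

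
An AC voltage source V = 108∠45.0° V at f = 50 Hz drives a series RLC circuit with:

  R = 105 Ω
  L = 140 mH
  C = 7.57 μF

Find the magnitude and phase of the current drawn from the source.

Step 1 — Angular frequency: ω = 2π·f = 2π·50 = 314.2 rad/s.
Step 2 — Component impedances:
  R: Z = R = 105 Ω
  L: Z = jωL = j·314.2·0.14 = 0 + j43.98 Ω
  C: Z = 1/(jωC) = -j/(ω·C) = 0 - j420.5 Ω
Step 3 — Series combination: Z_total = R + L + C = 105 - j376.5 Ω = 390.9∠-74.4° Ω.
Step 4 — Source phasor: V = 108∠45.0° V = 76.37 + j76.37 V.
Step 5 — Ohm's law: I = V / Z_total = (76.37 + j76.37) / (105 - j376.5) = -0.1357 + j0.2407 A.
Step 6 — Convert to polar: |I| = 0.2763 A, ∠I = 119.4°.

I = 0.2763∠119.4° A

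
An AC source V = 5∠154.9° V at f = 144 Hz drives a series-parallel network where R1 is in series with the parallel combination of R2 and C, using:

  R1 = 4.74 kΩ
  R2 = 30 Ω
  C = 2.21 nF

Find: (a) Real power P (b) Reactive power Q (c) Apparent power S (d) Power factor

Step 1 — Angular frequency: ω = 2π·f = 2π·144 = 904.8 rad/s.
Step 2 — Component impedances:
  R1: Z = R = 4740 Ω
  R2: Z = R = 30 Ω
  C: Z = 1/(jωC) = -j/(ω·C) = 0 - j5.001e+05 Ω
Step 3 — Parallel branch: R2 || C = 1/(1/R2 + 1/C) = 30 - j0.0018 Ω.
Step 4 — Series with R1: Z_total = R1 + (R2 || C) = 4770 - j0.0018 Ω = 4770∠-0.0° Ω.
Step 5 — Source phasor: V = 5∠154.9° V = -4.528 + j2.121 V.
Step 6 — Current: I = V / Z = -0.0009492 + j0.0004447 A = 0.001048∠154.9° A.
Step 7 — Complex power: S = V·I* = 0.005241 - j1.977e-09 VA.
Step 8 — Real power: P = Re(S) = 0.005241 W.
Step 9 — Reactive power: Q = Im(S) = -1.977e-09 VAR.
Step 10 — Apparent power: |S| = 0.005241 VA.
Step 11 — Power factor: PF = P/|S| = 1 (leading).

(a) P = 0.005241 W  (b) Q = -1.977e-09 VAR  (c) S = 0.005241 VA  (d) PF = 1 (leading)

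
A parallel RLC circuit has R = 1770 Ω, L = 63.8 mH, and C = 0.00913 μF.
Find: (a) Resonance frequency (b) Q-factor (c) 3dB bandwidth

Step 1 — Resonance: ω₀ = 1/√(LC) = 1/√(0.0638·9.13e-09) = 4.143e+04 rad/s.
Step 2 — f₀ = ω₀/(2π) = 6594 Hz.
Step 3 — Parallel Q: Q = R/(ω₀L) = 1770/(4.143e+04·0.0638) = 0.6696.
Step 4 — Bandwidth: Δω = ω₀/Q = 6.188e+04 rad/s; BW = Δω/(2π) = 9849 Hz.

(a) f₀ = 6594 Hz  (b) Q = 0.6696  (c) BW = 9849 Hz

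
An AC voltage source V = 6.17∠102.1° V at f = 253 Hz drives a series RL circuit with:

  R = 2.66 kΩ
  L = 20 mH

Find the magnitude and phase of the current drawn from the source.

Step 1 — Angular frequency: ω = 2π·f = 2π·253 = 1590 rad/s.
Step 2 — Component impedances:
  R: Z = R = 2660 Ω
  L: Z = jωL = j·1590·0.02 = 0 + j31.79 Ω
Step 3 — Series combination: Z_total = R + L = 2660 + j31.79 Ω = 2660∠0.7° Ω.
Step 4 — Source phasor: V = 6.17∠102.1° V = -1.293 + j6.033 V.
Step 5 — Ohm's law: I = V / Z_total = (-1.293 + j6.033) / (2660 + j31.79) = -0.000459 + j0.002274 A.
Step 6 — Convert to polar: |I| = 0.002319 A, ∠I = 101.4°.

I = 0.002319∠101.4° A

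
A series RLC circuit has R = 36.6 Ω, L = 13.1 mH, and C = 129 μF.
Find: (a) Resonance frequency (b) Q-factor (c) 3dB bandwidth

Step 1 — Resonance condition Im(Z)=0 gives ω₀ = 1/√(LC).
Step 2 — ω₀ = 1/√(0.0131·0.000129) = 769.3 rad/s.
Step 3 — f₀ = ω₀/(2π) = 122.4 Hz.
Step 4 — Series Q: Q = ω₀L/R = 769.3·0.0131/36.6 = 0.2753.
Step 5 — 3dB bandwidth: Δω = ω₀/Q = 2794 rad/s; BW = Δω/(2π) = 444.7 Hz.

(a) f₀ = 122.4 Hz  (b) Q = 0.2753  (c) BW = 444.7 Hz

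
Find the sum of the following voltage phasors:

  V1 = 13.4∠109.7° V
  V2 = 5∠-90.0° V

Step 1 — Convert each phasor to rectangular form:
  V1 = 13.4·(cos(109.7°) + j·sin(109.7°)) = -4.517 + j12.62 V
  V2 = 5·(cos(-90.0°) + j·sin(-90.0°)) = 0 - j5 V
Step 2 — Sum components: V_total = -4.517 + j7.616 V.
Step 3 — Convert to polar: |V_total| = 8.855 V, ∠V_total = 120.7°.

V_total = 8.855∠120.7° V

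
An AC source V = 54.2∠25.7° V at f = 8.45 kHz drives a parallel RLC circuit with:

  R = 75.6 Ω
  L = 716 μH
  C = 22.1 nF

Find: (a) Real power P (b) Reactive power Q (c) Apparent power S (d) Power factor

Step 1 — Angular frequency: ω = 2π·f = 2π·8450 = 5.309e+04 rad/s.
Step 2 — Component impedances:
  R: Z = R = 75.6 Ω
  L: Z = jωL = j·5.309e+04·0.000716 = 0 + j38.01 Ω
  C: Z = 1/(jωC) = -j/(ω·C) = 0 - j852.3 Ω
Step 3 — Parallel combination: 1/Z_total = 1/R + 1/L + 1/C; Z_total = 16.4 + j31.16 Ω = 35.21∠62.2° Ω.
Step 4 — Source phasor: V = 54.2∠25.7° V = 48.84 + j23.5 V.
Step 5 — Current: I = V / Z = 1.237 - j0.9165 A = 1.539∠-36.5° A.
Step 6 — Complex power: S = V·I* = 38.86 + j73.83 VA.
Step 7 — Real power: P = Re(S) = 38.86 W.
Step 8 — Reactive power: Q = Im(S) = 73.83 VAR.
Step 9 — Apparent power: |S| = 83.43 VA.
Step 10 — Power factor: PF = P/|S| = 0.4657 (lagging).

(a) P = 38.86 W  (b) Q = 73.83 VAR  (c) S = 83.43 VA  (d) PF = 0.4657 (lagging)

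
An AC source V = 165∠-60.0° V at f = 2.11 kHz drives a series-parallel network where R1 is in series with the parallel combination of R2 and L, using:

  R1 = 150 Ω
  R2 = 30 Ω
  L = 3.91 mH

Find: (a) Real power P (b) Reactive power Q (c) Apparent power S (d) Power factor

Step 1 — Angular frequency: ω = 2π·f = 2π·2110 = 1.326e+04 rad/s.
Step 2 — Component impedances:
  R1: Z = R = 150 Ω
  R2: Z = R = 30 Ω
  L: Z = jωL = j·1.326e+04·0.00391 = 0 + j51.84 Ω
Step 3 — Parallel branch: R2 || L = 1/(1/R2 + 1/L) = 22.47 + j13.01 Ω.
Step 4 — Series with R1: Z_total = R1 + (R2 || L) = 172.5 + j13.01 Ω = 173∠4.3° Ω.
Step 5 — Source phasor: V = 165∠-60.0° V = 82.5 - j142.9 V.
Step 6 — Current: I = V / Z = 0.4135 - j0.8597 A = 0.954∠-64.3° A.
Step 7 — Complex power: S = V·I* = 157 + j11.84 VA.
Step 8 — Real power: P = Re(S) = 157 W.
Step 9 — Reactive power: Q = Im(S) = 11.84 VAR.
Step 10 — Apparent power: |S| = 157.4 VA.
Step 11 — Power factor: PF = P/|S| = 0.9972 (lagging).

(a) P = 157 W  (b) Q = 11.84 VAR  (c) S = 157.4 VA  (d) PF = 0.9972 (lagging)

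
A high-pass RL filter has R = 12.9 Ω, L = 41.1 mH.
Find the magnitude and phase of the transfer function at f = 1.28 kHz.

Step 1 — Angular frequency: ω = 2π·1280 = 8042 rad/s.
Step 2 — Transfer function: H(jω) = jωL/(R + jωL).
Step 3 — Numerator jωL = j·330.5; denominator R + jωL = 12.9 + j330.5.
Step 4 — H = 0.9985 + j0.03897.
Step 5 — Magnitude: |H| = 0.9992 (-0.0 dB); phase: φ = 2.2°.

|H| = 0.9992 (-0.0 dB), φ = 2.2°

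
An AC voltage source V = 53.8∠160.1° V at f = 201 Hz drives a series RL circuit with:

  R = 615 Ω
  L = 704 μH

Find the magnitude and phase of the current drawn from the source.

Step 1 — Angular frequency: ω = 2π·f = 2π·201 = 1263 rad/s.
Step 2 — Component impedances:
  R: Z = R = 615 Ω
  L: Z = jωL = j·1263·0.000704 = 0 + j0.8891 Ω
Step 3 — Series combination: Z_total = R + L = 615 + j0.8891 Ω = 615∠0.1° Ω.
Step 4 — Source phasor: V = 53.8∠160.1° V = -50.59 + j18.31 V.
Step 5 — Ohm's law: I = V / Z_total = (-50.59 + j18.31) / (615 + j0.8891) = -0.08221 + j0.0299 A.
Step 6 — Convert to polar: |I| = 0.08748 A, ∠I = 160.0°.

I = 0.08748∠160.0° A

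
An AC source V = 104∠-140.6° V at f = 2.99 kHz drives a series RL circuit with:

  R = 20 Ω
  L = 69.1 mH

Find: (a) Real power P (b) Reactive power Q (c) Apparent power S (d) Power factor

Step 1 — Angular frequency: ω = 2π·f = 2π·2990 = 1.879e+04 rad/s.
Step 2 — Component impedances:
  R: Z = R = 20 Ω
  L: Z = jωL = j·1.879e+04·0.0691 = 0 + j1298 Ω
Step 3 — Series combination: Z_total = R + L = 20 + j1298 Ω = 1298∠89.1° Ω.
Step 4 — Source phasor: V = 104∠-140.6° V = -80.36 - j66.01 V.
Step 5 — Current: I = V / Z = -0.05179 + j0.06111 A = 0.0801∠130.3° A.
Step 6 — Complex power: S = V·I* = 0.1283 + j8.33 VA.
Step 7 — Real power: P = Re(S) = 0.1283 W.
Step 8 — Reactive power: Q = Im(S) = 8.33 VAR.
Step 9 — Apparent power: |S| = 8.331 VA.
Step 10 — Power factor: PF = P/|S| = 0.0154 (lagging).

(a) P = 0.1283 W  (b) Q = 8.33 VAR  (c) S = 8.331 VA  (d) PF = 0.0154 (lagging)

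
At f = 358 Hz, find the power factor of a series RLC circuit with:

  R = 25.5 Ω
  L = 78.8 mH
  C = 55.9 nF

Step 1 — Angular frequency: ω = 2π·f = 2π·358 = 2249 rad/s.
Step 2 — Component impedances:
  R: Z = R = 25.5 Ω
  L: Z = jωL = j·2249·0.0788 = 0 + j177.3 Ω
  C: Z = 1/(jωC) = -j/(ω·C) = 0 - j7953 Ω
Step 3 — Series combination: Z_total = R + L + C = 25.5 - j7776 Ω = 7776∠-89.8° Ω.
Step 4 — Power factor: PF = cos(φ) = Re(Z)/|Z| = 25.5/7776 = 0.003279.
Step 5 — Type: Im(Z) = -7776 ⇒ leading (phase φ = -89.8°).

PF = 0.003279 (leading, φ = -89.8°)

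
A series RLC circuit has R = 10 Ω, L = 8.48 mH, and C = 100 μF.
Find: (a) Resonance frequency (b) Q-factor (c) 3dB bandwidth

Step 1 — Resonance condition Im(Z)=0 gives ω₀ = 1/√(LC).
Step 2 — ω₀ = 1/√(0.00848·0.0001) = 1086 rad/s.
Step 3 — f₀ = ω₀/(2π) = 172.8 Hz.
Step 4 — Series Q: Q = ω₀L/R = 1086·0.00848/10 = 0.9209.
Step 5 — 3dB bandwidth: Δω = ω₀/Q = 1179 rad/s; BW = Δω/(2π) = 187.7 Hz.

(a) f₀ = 172.8 Hz  (b) Q = 0.9209  (c) BW = 187.7 Hz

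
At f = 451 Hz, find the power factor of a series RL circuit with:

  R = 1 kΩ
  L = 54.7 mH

Step 1 — Angular frequency: ω = 2π·f = 2π·451 = 2834 rad/s.
Step 2 — Component impedances:
  R: Z = R = 1000 Ω
  L: Z = jωL = j·2834·0.0547 = 0 + j155 Ω
Step 3 — Series combination: Z_total = R + L = 1000 + j155 Ω = 1012∠8.8° Ω.
Step 4 — Power factor: PF = cos(φ) = Re(Z)/|Z| = 1000/1011.9 = 0.9882.
Step 5 — Type: Im(Z) = 155 ⇒ lagging (phase φ = 8.8°).

PF = 0.9882 (lagging, φ = 8.8°)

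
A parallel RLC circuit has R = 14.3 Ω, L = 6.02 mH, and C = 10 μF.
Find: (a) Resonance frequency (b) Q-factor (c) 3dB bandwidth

Step 1 — Resonance: ω₀ = 1/√(LC) = 1/√(0.00602·1e-05) = 4076 rad/s.
Step 2 — f₀ = ω₀/(2π) = 648.7 Hz.
Step 3 — Parallel Q: Q = R/(ω₀L) = 14.3/(4076·0.00602) = 0.5828.
Step 4 — Bandwidth: Δω = ω₀/Q = 6993 rad/s; BW = Δω/(2π) = 1113 Hz.

(a) f₀ = 648.7 Hz  (b) Q = 0.5828  (c) BW = 1113 Hz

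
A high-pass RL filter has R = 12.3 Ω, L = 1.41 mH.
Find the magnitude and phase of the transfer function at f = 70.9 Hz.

Step 1 — Angular frequency: ω = 2π·70.9 = 445.5 rad/s.
Step 2 — Transfer function: H(jω) = jωL/(R + jωL).
Step 3 — Numerator jωL = j·0.6281; denominator R + jωL = 12.3 + j0.6281.
Step 4 — H = 0.002601 + j0.05093.
Step 5 — Magnitude: |H| = 0.051 (-25.8 dB); phase: φ = 87.1°.

|H| = 0.051 (-25.8 dB), φ = 87.1°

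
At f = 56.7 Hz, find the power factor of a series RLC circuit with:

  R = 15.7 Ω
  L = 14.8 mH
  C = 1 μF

Step 1 — Angular frequency: ω = 2π·f = 2π·56.7 = 356.3 rad/s.
Step 2 — Component impedances:
  R: Z = R = 15.7 Ω
  L: Z = jωL = j·356.3·0.0148 = 0 + j5.273 Ω
  C: Z = 1/(jωC) = -j/(ω·C) = 0 - j2807 Ω
Step 3 — Series combination: Z_total = R + L + C = 15.7 - j2802 Ω = 2802∠-89.7° Ω.
Step 4 — Power factor: PF = cos(φ) = Re(Z)/|Z| = 15.7/2801.7 = 0.005604.
Step 5 — Type: Im(Z) = -2802 ⇒ leading (phase φ = -89.7°).

PF = 0.005604 (leading, φ = -89.7°)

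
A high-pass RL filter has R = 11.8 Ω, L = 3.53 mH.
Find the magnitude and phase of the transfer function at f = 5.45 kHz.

Step 1 — Angular frequency: ω = 2π·5450 = 3.424e+04 rad/s.
Step 2 — Transfer function: H(jω) = jωL/(R + jωL).
Step 3 — Numerator jωL = j·120.9; denominator R + jωL = 11.8 + j120.9.
Step 4 — H = 0.9906 + j0.0967.
Step 5 — Magnitude: |H| = 0.9953 (-0.0 dB); phase: φ = 5.6°.

|H| = 0.9953 (-0.0 dB), φ = 5.6°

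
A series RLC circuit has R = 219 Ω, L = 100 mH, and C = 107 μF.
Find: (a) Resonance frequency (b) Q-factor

Step 1 — Resonance condition Im(Z)=0 gives ω₀ = 1/√(LC).
Step 2 — ω₀ = 1/√(0.1·0.000107) = 305.7 rad/s.
Step 3 — f₀ = ω₀/(2π) = 48.66 Hz.
Step 4 — Series Q: Q = ω₀L/R = 305.7·0.1/219 = 0.1396.

(a) f₀ = 48.66 Hz  (b) Q = 0.1396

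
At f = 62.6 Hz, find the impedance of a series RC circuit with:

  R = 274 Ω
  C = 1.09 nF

Step 1 — Angular frequency: ω = 2π·f = 2π·62.6 = 393.3 rad/s.
Step 2 — Component impedances:
  R: Z = R = 274 Ω
  C: Z = 1/(jωC) = -j/(ω·C) = 0 - j2.332e+06 Ω
Step 3 — Series combination: Z_total = R + C = 274 - j2.332e+06 Ω = 2.332e+06∠-90.0° Ω.

Z = 274 - j2.332e+06 Ω = 2.332e+06∠-90.0° Ω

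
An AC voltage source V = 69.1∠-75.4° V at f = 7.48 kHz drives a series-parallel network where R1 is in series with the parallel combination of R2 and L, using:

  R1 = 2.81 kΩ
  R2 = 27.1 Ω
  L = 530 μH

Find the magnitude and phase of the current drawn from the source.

Step 1 — Angular frequency: ω = 2π·f = 2π·7480 = 4.7e+04 rad/s.
Step 2 — Component impedances:
  R1: Z = R = 2810 Ω
  R2: Z = R = 27.1 Ω
  L: Z = jωL = j·4.7e+04·0.00053 = 0 + j24.91 Ω
Step 3 — Parallel branch: R2 || L = 1/(1/R2 + 1/L) = 12.41 + j13.5 Ω.
Step 4 — Series with R1: Z_total = R1 + (R2 || L) = 2822 + j13.5 Ω = 2822∠0.3° Ω.
Step 5 — Source phasor: V = 69.1∠-75.4° V = 17.42 - j66.87 V.
Step 6 — Ohm's law: I = V / Z_total = (17.42 - j66.87) / (2822 + j13.5) = 0.006058 - j0.02372 A.
Step 7 — Convert to polar: |I| = 0.02448 A, ∠I = -75.7°.

I = 0.02448∠-75.7° A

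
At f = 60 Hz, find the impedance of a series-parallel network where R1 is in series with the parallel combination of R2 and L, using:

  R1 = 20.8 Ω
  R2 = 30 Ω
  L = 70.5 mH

Step 1 — Angular frequency: ω = 2π·f = 2π·60 = 377 rad/s.
Step 2 — Component impedances:
  R1: Z = R = 20.8 Ω
  R2: Z = R = 30 Ω
  L: Z = jωL = j·377·0.0705 = 0 + j26.58 Ω
Step 3 — Parallel branch: R2 || L = 1/(1/R2 + 1/L) = 13.19 + j14.89 Ω.
Step 4 — Series with R1: Z_total = R1 + (R2 || L) = 33.99 + j14.89 Ω = 37.11∠23.7° Ω.

Z = 33.99 + j14.89 Ω = 37.11∠23.7° Ω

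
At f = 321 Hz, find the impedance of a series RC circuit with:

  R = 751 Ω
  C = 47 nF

Step 1 — Angular frequency: ω = 2π·f = 2π·321 = 2017 rad/s.
Step 2 — Component impedances:
  R: Z = R = 751 Ω
  C: Z = 1/(jωC) = -j/(ω·C) = 0 - j1.055e+04 Ω
Step 3 — Series combination: Z_total = R + C = 751 - j1.055e+04 Ω = 1.058e+04∠-85.9° Ω.

Z = 751 - j1.055e+04 Ω = 1.058e+04∠-85.9° Ω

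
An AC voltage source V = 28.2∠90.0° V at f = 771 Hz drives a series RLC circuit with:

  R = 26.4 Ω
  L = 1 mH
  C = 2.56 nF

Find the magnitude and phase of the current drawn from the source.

Step 1 — Angular frequency: ω = 2π·f = 2π·771 = 4844 rad/s.
Step 2 — Component impedances:
  R: Z = R = 26.4 Ω
  L: Z = jωL = j·4844·0.001 = 0 + j4.844 Ω
  C: Z = 1/(jωC) = -j/(ω·C) = 0 - j8.064e+04 Ω
Step 3 — Series combination: Z_total = R + L + C = 26.4 - j8.063e+04 Ω = 8.063e+04∠-90.0° Ω.
Step 4 — Source phasor: V = 28.2∠90.0° V = 0 + j28.2 V.
Step 5 — Ohm's law: I = V / Z_total = (0 + j28.2) / (26.4 - j8.063e+04) = -0.0003497 + j1.145e-07 A.
Step 6 — Convert to polar: |I| = 0.0003497 A, ∠I = 180.0°.

I = 0.0003497∠180.0° A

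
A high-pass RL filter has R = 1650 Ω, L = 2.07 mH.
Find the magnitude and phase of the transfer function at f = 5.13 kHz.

Step 1 — Angular frequency: ω = 2π·5130 = 3.223e+04 rad/s.
Step 2 — Transfer function: H(jω) = jωL/(R + jωL).
Step 3 — Numerator jωL = j·66.72; denominator R + jωL = 1650 + j66.72.
Step 4 — H = 0.001633 + j0.04037.
Step 5 — Magnitude: |H| = 0.0404 (-27.9 dB); phase: φ = 87.7°.

|H| = 0.0404 (-27.9 dB), φ = 87.7°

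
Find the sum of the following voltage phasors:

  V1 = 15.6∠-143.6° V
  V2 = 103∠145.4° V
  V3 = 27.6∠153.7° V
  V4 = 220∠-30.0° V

Step 1 — Convert each phasor to rectangular form:
  V1 = 15.6·(cos(-143.6°) + j·sin(-143.6°)) = -12.56 - j9.257 V
  V2 = 103·(cos(145.4°) + j·sin(145.4°)) = -84.78 + j58.49 V
  V3 = 27.6·(cos(153.7°) + j·sin(153.7°)) = -24.74 + j12.23 V
  V4 = 220·(cos(-30.0°) + j·sin(-30.0°)) = 190.5 - j110 V
Step 2 — Sum components: V_total = 68.44 - j48.54 V.
Step 3 — Convert to polar: |V_total| = 83.91 V, ∠V_total = -35.3°.

V_total = 83.91∠-35.3° V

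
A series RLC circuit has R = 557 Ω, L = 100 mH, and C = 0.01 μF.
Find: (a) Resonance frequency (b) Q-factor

Step 1 — Resonance condition Im(Z)=0 gives ω₀ = 1/√(LC).
Step 2 — ω₀ = 1/√(0.1·1e-08) = 3.162e+04 rad/s.
Step 3 — f₀ = ω₀/(2π) = 5033 Hz.
Step 4 — Series Q: Q = ω₀L/R = 3.162e+04·0.1/557 = 5.677.

(a) f₀ = 5033 Hz  (b) Q = 5.677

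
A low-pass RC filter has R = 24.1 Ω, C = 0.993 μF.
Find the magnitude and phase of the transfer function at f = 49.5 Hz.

Step 1 — Angular frequency: ω = 2π·49.5 = 311 rad/s.
Step 2 — Transfer function: H(jω) = 1/(1 + jωRC).
Step 3 — Denominator: 1 + jωRC = 1 + j·311·24.1·9.93e-07 = 1 + j0.007443.
Step 4 — H = 0.9999 - j0.007443.
Step 5 — Magnitude: |H| = 1 (-0.0 dB); phase: φ = -0.4°.

|H| = 1 (-0.0 dB), φ = -0.4°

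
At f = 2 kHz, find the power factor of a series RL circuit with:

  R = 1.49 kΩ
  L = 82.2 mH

Step 1 — Angular frequency: ω = 2π·f = 2π·2000 = 1.257e+04 rad/s.
Step 2 — Component impedances:
  R: Z = R = 1490 Ω
  L: Z = jωL = j·1.257e+04·0.0822 = 0 + j1033 Ω
Step 3 — Series combination: Z_total = R + L = 1490 + j1033 Ω = 1813∠34.7° Ω.
Step 4 — Power factor: PF = cos(φ) = Re(Z)/|Z| = 1490/1813 = 0.8218.
Step 5 — Type: Im(Z) = 1033 ⇒ lagging (phase φ = 34.7°).

PF = 0.8218 (lagging, φ = 34.7°)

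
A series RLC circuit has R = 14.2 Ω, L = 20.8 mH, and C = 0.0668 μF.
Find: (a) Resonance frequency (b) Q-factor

Step 1 — Resonance condition Im(Z)=0 gives ω₀ = 1/√(LC).
Step 2 — ω₀ = 1/√(0.0208·6.68e-08) = 2.683e+04 rad/s.
Step 3 — f₀ = ω₀/(2π) = 4270 Hz.
Step 4 — Series Q: Q = ω₀L/R = 2.683e+04·0.0208/14.2 = 39.3.

(a) f₀ = 4270 Hz  (b) Q = 39.3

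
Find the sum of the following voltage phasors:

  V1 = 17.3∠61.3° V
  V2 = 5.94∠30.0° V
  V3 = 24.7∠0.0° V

Step 1 — Convert each phasor to rectangular form:
  V1 = 17.3·(cos(61.3°) + j·sin(61.3°)) = 8.308 + j15.17 V
  V2 = 5.94·(cos(30.0°) + j·sin(30.0°)) = 5.144 + j2.97 V
  V3 = 24.7·(cos(0.0°) + j·sin(0.0°)) = 24.7 V
Step 2 — Sum components: V_total = 38.15 + j18.14 V.
Step 3 — Convert to polar: |V_total| = 42.25 V, ∠V_total = 25.4°.

V_total = 42.25∠25.4° V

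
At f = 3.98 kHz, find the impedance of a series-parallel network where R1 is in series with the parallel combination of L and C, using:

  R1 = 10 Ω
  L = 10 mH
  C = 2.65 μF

Step 1 — Angular frequency: ω = 2π·f = 2π·3980 = 2.501e+04 rad/s.
Step 2 — Component impedances:
  R1: Z = R = 10 Ω
  L: Z = jωL = j·2.501e+04·0.01 = 0 + j250.1 Ω
  C: Z = 1/(jωC) = -j/(ω·C) = 0 - j15.09 Ω
Step 3 — Parallel branch: L || C = 1/(1/L + 1/C) = 0 - j16.06 Ω.
Step 4 — Series with R1: Z_total = R1 + (L || C) = 10 - j16.06 Ω = 18.92∠-58.1° Ω.

Z = 10 - j16.06 Ω = 18.92∠-58.1° Ω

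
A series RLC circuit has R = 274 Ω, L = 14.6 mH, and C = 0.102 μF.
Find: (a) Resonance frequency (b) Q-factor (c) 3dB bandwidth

Step 1 — Resonance: ω₀ = 1/√(LC) = 1/√(0.0146·1.02e-07) = 2.591e+04 rad/s.
Step 2 — f₀ = ω₀/(2π) = 4124 Hz.
Step 3 — Series Q: Q = ω₀L/R = 2.591e+04·0.0146/274 = 1.381.
Step 4 — Bandwidth: Δω = ω₀/Q = 1.877e+04 rad/s; BW = Δω/(2π) = 2987 Hz.

(a) f₀ = 4124 Hz  (b) Q = 1.381  (c) BW = 2987 Hz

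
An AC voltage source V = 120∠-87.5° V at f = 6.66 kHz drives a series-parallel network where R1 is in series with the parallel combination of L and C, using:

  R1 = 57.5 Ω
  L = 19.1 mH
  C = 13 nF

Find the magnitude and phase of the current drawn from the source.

Step 1 — Angular frequency: ω = 2π·f = 2π·6660 = 4.185e+04 rad/s.
Step 2 — Component impedances:
  R1: Z = R = 57.5 Ω
  L: Z = jωL = j·4.185e+04·0.0191 = 0 + j799.3 Ω
  C: Z = 1/(jωC) = -j/(ω·C) = 0 - j1838 Ω
Step 3 — Parallel branch: L || C = 1/(1/L + 1/C) = 0 + j1414 Ω.
Step 4 — Series with R1: Z_total = R1 + (L || C) = 57.5 + j1414 Ω = 1415∠87.7° Ω.
Step 5 — Source phasor: V = 120∠-87.5° V = 5.234 - j119.9 V.
Step 6 — Ohm's law: I = V / Z_total = (5.234 - j119.9) / (57.5 + j1414) = -0.08449 - j0.007137 A.
Step 7 — Convert to polar: |I| = 0.08479 A, ∠I = -175.2°.

I = 0.08479∠-175.2° A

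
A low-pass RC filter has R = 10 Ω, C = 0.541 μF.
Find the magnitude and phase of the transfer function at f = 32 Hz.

Step 1 — Angular frequency: ω = 2π·32 = 201.1 rad/s.
Step 2 — Transfer function: H(jω) = 1/(1 + jωRC).
Step 3 — Denominator: 1 + jωRC = 1 + j·201.1·10·5.41e-07 = 1 + j0.001088.
Step 4 — H = 1 - j0.001088.
Step 5 — Magnitude: |H| = 1 (-0.0 dB); phase: φ = -0.1°.

|H| = 1 (-0.0 dB), φ = -0.1°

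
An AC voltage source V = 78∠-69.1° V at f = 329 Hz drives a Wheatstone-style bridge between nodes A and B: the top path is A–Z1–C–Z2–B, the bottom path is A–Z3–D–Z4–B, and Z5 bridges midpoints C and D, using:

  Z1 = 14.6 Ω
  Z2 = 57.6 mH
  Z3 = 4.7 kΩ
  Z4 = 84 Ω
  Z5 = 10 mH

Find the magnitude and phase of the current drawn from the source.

Step 1 — Angular frequency: ω = 2π·f = 2π·329 = 2067 rad/s.
Step 2 — Component impedances:
  Z1: Z = R = 14.6 Ω
  Z2: Z = jωL = j·2067·0.0576 = 0 + j119.1 Ω
  Z3: Z = R = 4700 Ω
  Z4: Z = R = 84 Ω
  Z5: Z = jωL = j·2067·0.01 = 0 + j20.67 Ω
Step 3 — Bridge requires nodal analysis (the Z5 bridge couples midpoints C and D, so the two paths cannot be reduced to a simple series/parallel combination). Setting node B to ground and injecting 1 A at node A, the 3-node admittance system at A, C, D solves to V_A = Z_AB = 59.42 + j44.51 Ω = 74.24∠36.8° Ω.
Step 4 — Source phasor: V = 78∠-69.1° V = 27.83 - j72.87 V.
Step 5 — Ohm's law: I = V / Z_total = (27.83 - j72.87) / (59.42 + j44.51) = -0.2884 - j1.01 A.
Step 6 — Convert to polar: |I| = 1.051 A, ∠I = -105.9°.

I = 1.051∠-105.9° A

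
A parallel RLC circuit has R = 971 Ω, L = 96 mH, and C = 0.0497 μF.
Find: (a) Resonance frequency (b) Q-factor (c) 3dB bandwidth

Step 1 — Resonance: ω₀ = 1/√(LC) = 1/√(0.096·4.97e-08) = 1.448e+04 rad/s.
Step 2 — f₀ = ω₀/(2π) = 2304 Hz.
Step 3 — Parallel Q: Q = R/(ω₀L) = 971/(1.448e+04·0.096) = 0.6987.
Step 4 — Bandwidth: Δω = ω₀/Q = 2.072e+04 rad/s; BW = Δω/(2π) = 3298 Hz.

(a) f₀ = 2304 Hz  (b) Q = 0.6987  (c) BW = 3298 Hz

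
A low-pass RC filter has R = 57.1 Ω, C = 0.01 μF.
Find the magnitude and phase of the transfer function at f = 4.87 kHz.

Step 1 — Angular frequency: ω = 2π·4870 = 3.06e+04 rad/s.
Step 2 — Transfer function: H(jω) = 1/(1 + jωRC).
Step 3 — Denominator: 1 + jωRC = 1 + j·3.06e+04·57.1·1e-08 = 1 + j0.01747.
Step 4 — H = 0.9997 - j0.01747.
Step 5 — Magnitude: |H| = 0.9998 (-0.0 dB); phase: φ = -1.0°.

|H| = 0.9998 (-0.0 dB), φ = -1.0°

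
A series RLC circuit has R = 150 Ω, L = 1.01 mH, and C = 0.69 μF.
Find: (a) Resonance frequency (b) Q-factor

Step 1 — Resonance condition Im(Z)=0 gives ω₀ = 1/√(LC).
Step 2 — ω₀ = 1/√(0.00101·6.9e-07) = 3.788e+04 rad/s.
Step 3 — f₀ = ω₀/(2π) = 6029 Hz.
Step 4 — Series Q: Q = ω₀L/R = 3.788e+04·0.00101/150 = 0.2551.

(a) f₀ = 6029 Hz  (b) Q = 0.2551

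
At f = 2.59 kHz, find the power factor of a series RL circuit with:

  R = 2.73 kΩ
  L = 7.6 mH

Step 1 — Angular frequency: ω = 2π·f = 2π·2590 = 1.627e+04 rad/s.
Step 2 — Component impedances:
  R: Z = R = 2730 Ω
  L: Z = jωL = j·1.627e+04·0.0076 = 0 + j123.7 Ω
Step 3 — Series combination: Z_total = R + L = 2730 + j123.7 Ω = 2733∠2.6° Ω.
Step 4 — Power factor: PF = cos(φ) = Re(Z)/|Z| = 2730/2732.8 = 0.999.
Step 5 — Type: Im(Z) = 123.7 ⇒ lagging (phase φ = 2.6°).

PF = 0.999 (lagging, φ = 2.6°)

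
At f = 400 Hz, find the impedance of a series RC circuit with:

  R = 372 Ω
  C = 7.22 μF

Step 1 — Angular frequency: ω = 2π·f = 2π·400 = 2513 rad/s.
Step 2 — Component impedances:
  R: Z = R = 372 Ω
  C: Z = 1/(jωC) = -j/(ω·C) = 0 - j55.11 Ω
Step 3 — Series combination: Z_total = R + C = 372 - j55.11 Ω = 376.1∠-8.4° Ω.

Z = 372 - j55.11 Ω = 376.1∠-8.4° Ω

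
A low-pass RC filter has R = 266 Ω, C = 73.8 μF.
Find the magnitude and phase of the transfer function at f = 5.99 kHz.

Step 1 — Angular frequency: ω = 2π·5990 = 3.764e+04 rad/s.
Step 2 — Transfer function: H(jω) = 1/(1 + jωRC).
Step 3 — Denominator: 1 + jωRC = 1 + j·3.764e+04·266·7.38e-05 = 1 + j738.8.
Step 4 — H = 1.832e-06 - j0.001353.
Step 5 — Magnitude: |H| = 0.001353 (-57.4 dB); phase: φ = -89.9°.

|H| = 0.001353 (-57.4 dB), φ = -89.9°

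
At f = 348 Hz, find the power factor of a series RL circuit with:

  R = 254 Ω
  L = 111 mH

Step 1 — Angular frequency: ω = 2π·f = 2π·348 = 2187 rad/s.
Step 2 — Component impedances:
  R: Z = R = 254 Ω
  L: Z = jωL = j·2187·0.111 = 0 + j242.7 Ω
Step 3 — Series combination: Z_total = R + L = 254 + j242.7 Ω = 351.3∠43.7° Ω.
Step 4 — Power factor: PF = cos(φ) = Re(Z)/|Z| = 254/351.3 = 0.723.
Step 5 — Type: Im(Z) = 242.7 ⇒ lagging (phase φ = 43.7°).

PF = 0.723 (lagging, φ = 43.7°)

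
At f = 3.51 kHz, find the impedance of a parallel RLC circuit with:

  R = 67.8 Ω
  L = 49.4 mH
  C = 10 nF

Step 1 — Angular frequency: ω = 2π·f = 2π·3510 = 2.205e+04 rad/s.
Step 2 — Component impedances:
  R: Z = R = 67.8 Ω
  L: Z = jωL = j·2.205e+04·0.0494 = 0 + j1089 Ω
  C: Z = 1/(jωC) = -j/(ω·C) = 0 - j4534 Ω
Step 3 — Parallel combination: 1/Z_total = 1/R + 1/L + 1/C; Z_total = 67.65 + j3.198 Ω = 67.72∠2.7° Ω.

Z = 67.65 + j3.198 Ω = 67.72∠2.7° Ω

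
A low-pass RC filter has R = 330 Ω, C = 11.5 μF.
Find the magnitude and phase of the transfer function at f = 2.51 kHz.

Step 1 — Angular frequency: ω = 2π·2510 = 1.577e+04 rad/s.
Step 2 — Transfer function: H(jω) = 1/(1 + jωRC).
Step 3 — Denominator: 1 + jωRC = 1 + j·1.577e+04·330·1.15e-05 = 1 + j59.85.
Step 4 — H = 0.0002791 - j0.0167.
Step 5 — Magnitude: |H| = 0.01671 (-35.5 dB); phase: φ = -89.0°.

|H| = 0.01671 (-35.5 dB), φ = -89.0°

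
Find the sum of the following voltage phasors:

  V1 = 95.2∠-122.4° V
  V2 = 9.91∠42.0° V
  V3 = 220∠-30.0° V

Step 1 — Convert each phasor to rectangular form:
  V1 = 95.2·(cos(-122.4°) + j·sin(-122.4°)) = -51.01 - j80.38 V
  V2 = 9.91·(cos(42.0°) + j·sin(42.0°)) = 7.365 + j6.631 V
  V3 = 220·(cos(-30.0°) + j·sin(-30.0°)) = 190.5 - j110 V
Step 2 — Sum components: V_total = 146.9 - j183.7 V.
Step 3 — Convert to polar: |V_total| = 235.2 V, ∠V_total = -51.4°.

V_total = 235.2∠-51.4° V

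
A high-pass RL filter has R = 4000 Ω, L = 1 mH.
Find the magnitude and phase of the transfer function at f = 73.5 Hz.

Step 1 — Angular frequency: ω = 2π·73.5 = 461.8 rad/s.
Step 2 — Transfer function: H(jω) = jωL/(R + jωL).
Step 3 — Numerator jωL = j·0.4618; denominator R + jωL = 4000 + j0.4618.
Step 4 — H = 1.333e-08 + j0.0001155.
Step 5 — Magnitude: |H| = 0.0001155 (-78.8 dB); phase: φ = 90.0°.

|H| = 0.0001155 (-78.8 dB), φ = 90.0°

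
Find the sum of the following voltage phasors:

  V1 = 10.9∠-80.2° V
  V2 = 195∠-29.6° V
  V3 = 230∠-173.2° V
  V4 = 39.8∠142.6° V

Step 1 — Convert each phasor to rectangular form:
  V1 = 10.9·(cos(-80.2°) + j·sin(-80.2°)) = 1.855 - j10.74 V
  V2 = 195·(cos(-29.6°) + j·sin(-29.6°)) = 169.6 - j96.32 V
  V3 = 230·(cos(-173.2°) + j·sin(-173.2°)) = -228.4 - j27.23 V
  V4 = 39.8·(cos(142.6°) + j·sin(142.6°)) = -31.62 + j24.17 V
Step 2 — Sum components: V_total = -88.59 - j110.1 V.
Step 3 — Convert to polar: |V_total| = 141.3 V, ∠V_total = -128.8°.

V_total = 141.3∠-128.8° V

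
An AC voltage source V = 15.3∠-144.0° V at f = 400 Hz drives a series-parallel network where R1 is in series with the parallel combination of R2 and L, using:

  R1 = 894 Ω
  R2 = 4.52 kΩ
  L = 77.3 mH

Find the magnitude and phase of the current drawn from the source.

Step 1 — Angular frequency: ω = 2π·f = 2π·400 = 2513 rad/s.
Step 2 — Component impedances:
  R1: Z = R = 894 Ω
  R2: Z = R = 4520 Ω
  L: Z = jωL = j·2513·0.0773 = 0 + j194.3 Ω
Step 3 — Parallel branch: R2 || L = 1/(1/R2 + 1/L) = 8.335 + j193.9 Ω.
Step 4 — Series with R1: Z_total = R1 + (R2 || L) = 902.3 + j193.9 Ω = 922.9∠12.1° Ω.
Step 5 — Source phasor: V = 15.3∠-144.0° V = -12.38 - j8.993 V.
Step 6 — Ohm's law: I = V / Z_total = (-12.38 - j8.993) / (902.3 + j193.9) = -0.01516 - j0.006709 A.
Step 7 — Convert to polar: |I| = 0.01658 A, ∠I = -156.1°.

I = 0.01658∠-156.1° A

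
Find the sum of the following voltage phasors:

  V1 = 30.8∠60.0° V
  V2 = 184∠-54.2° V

Step 1 — Convert each phasor to rectangular form:
  V1 = 30.8·(cos(60.0°) + j·sin(60.0°)) = 15.4 + j26.67 V
  V2 = 184·(cos(-54.2°) + j·sin(-54.2°)) = 107.6 - j149.2 V
Step 2 — Sum components: V_total = 123 - j122.6 V.
Step 3 — Convert to polar: |V_total| = 173.7 V, ∠V_total = -44.9°.

V_total = 173.7∠-44.9° V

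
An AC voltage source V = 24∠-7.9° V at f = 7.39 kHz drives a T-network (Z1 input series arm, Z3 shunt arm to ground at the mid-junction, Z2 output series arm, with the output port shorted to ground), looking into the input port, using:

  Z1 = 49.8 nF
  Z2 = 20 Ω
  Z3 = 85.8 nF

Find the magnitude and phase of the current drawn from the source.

Step 1 — Angular frequency: ω = 2π·f = 2π·7390 = 4.643e+04 rad/s.
Step 2 — Component impedances:
  Z1: Z = 1/(jωC) = -j/(ω·C) = 0 - j432.5 Ω
  Z2: Z = R = 20 Ω
  Z3: Z = 1/(jωC) = -j/(ω·C) = 0 - j251 Ω
Step 3 — With the output port shorted to ground, the output series arm Z2 runs from the junction to ground; the shunt arm Z3 also runs from the junction to ground. They appear in parallel: Z3 || Z2 = 19.87 - j1.584 Ω.
Step 4 — Series with input arm Z1: Z_in = Z1 + (Z3 || Z2) = 19.87 - j434 Ω = 434.5∠-87.4° Ω.
Step 5 — Source phasor: V = 24∠-7.9° V = 23.77 - j3.299 V.
Step 6 — Ohm's law: I = V / Z_total = (23.77 - j3.299) / (19.87 - j434) = 0.01009 + j0.05431 A.
Step 7 — Convert to polar: |I| = 0.05524 A, ∠I = 79.5°.

I = 0.05524∠79.5° A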